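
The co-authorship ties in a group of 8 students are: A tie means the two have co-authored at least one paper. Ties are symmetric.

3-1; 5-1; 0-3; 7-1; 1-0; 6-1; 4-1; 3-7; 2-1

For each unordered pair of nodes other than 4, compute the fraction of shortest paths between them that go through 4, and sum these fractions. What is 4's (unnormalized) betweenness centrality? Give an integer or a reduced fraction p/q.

0

No shortest path between any pair of other nodes passes through 4.
Summing the contributions gives betweenness(4) = 0.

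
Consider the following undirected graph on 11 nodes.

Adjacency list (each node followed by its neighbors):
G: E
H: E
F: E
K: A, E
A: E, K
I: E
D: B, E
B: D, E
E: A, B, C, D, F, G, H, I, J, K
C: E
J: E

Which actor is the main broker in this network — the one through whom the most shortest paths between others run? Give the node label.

Unnormalized betweenness of each node: A:0, B:0, C:0, D:0, E:43, F:0, G:0, H:0, I:0, J:0, K:0.
E has the largest value, 43, making it the main broker — the node through which the most shortest paths run.

E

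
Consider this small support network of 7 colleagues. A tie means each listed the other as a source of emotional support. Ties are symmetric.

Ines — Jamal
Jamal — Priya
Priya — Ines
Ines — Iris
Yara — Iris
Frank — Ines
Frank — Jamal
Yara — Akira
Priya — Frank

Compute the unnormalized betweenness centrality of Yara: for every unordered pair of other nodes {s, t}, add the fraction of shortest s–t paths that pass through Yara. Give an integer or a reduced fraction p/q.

Pairs whose geodesics pass through Yara — Akira–Ines: 1; Akira–Jamal: 1; Akira–Priya: 1; Akira–Iris: 1; Akira–Frank: 1.
All other pairs contribute 0.
Summing the contributions gives betweenness(Yara) = 5.

5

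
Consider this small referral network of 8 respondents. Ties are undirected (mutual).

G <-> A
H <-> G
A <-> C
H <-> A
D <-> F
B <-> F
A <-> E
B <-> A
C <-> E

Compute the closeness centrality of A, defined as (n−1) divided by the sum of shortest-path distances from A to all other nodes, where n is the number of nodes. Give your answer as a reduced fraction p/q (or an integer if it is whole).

Distances from A: B:1, C:1, D:3, E:1, F:2, G:1, H:1. Sum = 10.
n = 8, so closeness = 7/10.

7/10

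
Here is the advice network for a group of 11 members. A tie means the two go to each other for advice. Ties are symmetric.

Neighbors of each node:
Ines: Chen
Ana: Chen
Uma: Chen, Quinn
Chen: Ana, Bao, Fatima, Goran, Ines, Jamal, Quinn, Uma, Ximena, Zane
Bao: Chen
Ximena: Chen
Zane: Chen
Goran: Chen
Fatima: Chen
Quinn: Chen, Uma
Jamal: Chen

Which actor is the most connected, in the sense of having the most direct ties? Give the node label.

Chen

Degrees — Ana:1, Bao:1, Chen:10, Fatima:1, Goran:1, Ines:1, Jamal:1, Quinn:2, Uma:2, Ximena:1, Zane:1.
The maximum is 10, attained only by Chen.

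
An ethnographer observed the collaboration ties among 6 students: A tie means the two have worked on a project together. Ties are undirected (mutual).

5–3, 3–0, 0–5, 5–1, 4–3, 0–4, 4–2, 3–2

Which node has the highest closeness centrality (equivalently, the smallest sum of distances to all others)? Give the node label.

3

Farness (sum of distances to all others) for each node — 0:7, 1:11, 2:9, 3:6, 4:8, 5:7.
The smallest farness is 6, for 3, so 3 has the highest closeness.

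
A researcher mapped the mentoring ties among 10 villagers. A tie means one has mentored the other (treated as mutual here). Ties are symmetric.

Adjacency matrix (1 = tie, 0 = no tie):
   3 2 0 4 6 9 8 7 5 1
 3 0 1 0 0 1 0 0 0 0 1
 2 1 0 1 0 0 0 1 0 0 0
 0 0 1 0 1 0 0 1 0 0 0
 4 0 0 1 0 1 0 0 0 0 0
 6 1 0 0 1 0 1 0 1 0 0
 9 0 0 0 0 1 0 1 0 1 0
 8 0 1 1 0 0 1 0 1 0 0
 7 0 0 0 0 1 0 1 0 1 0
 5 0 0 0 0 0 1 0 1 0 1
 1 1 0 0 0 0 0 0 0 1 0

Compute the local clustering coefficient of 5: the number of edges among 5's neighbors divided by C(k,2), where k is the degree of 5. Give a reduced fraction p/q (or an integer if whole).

5's neighbors: 1, 7, and 9 (k = 3).
Possible neighbor pairs: C(3,2) = 3. Edges among them: none → e = 0.
Clustering(5) = 0/3 = 0.

0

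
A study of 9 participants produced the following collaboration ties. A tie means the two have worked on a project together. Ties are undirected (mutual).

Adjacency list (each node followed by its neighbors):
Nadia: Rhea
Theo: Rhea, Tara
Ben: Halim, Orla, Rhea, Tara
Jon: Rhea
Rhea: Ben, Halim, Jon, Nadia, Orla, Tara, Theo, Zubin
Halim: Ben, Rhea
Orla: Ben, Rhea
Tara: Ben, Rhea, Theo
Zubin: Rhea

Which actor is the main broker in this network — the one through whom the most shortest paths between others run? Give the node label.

Rhea

Unnormalized betweenness of each node: Ben:3/2, Halim:0, Jon:0, Nadia:0, Orla:0, Rhea:22, Tara:1/2, Theo:0, Zubin:0.
Rhea has the largest value, 22, making it the main broker — the node through which the most shortest paths run.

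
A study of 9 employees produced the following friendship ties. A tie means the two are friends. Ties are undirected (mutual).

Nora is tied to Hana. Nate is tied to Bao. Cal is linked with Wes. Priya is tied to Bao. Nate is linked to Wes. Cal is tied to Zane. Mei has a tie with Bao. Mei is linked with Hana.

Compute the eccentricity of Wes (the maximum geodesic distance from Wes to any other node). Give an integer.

Distances from Wes: Bao:2, Cal:1, Hana:4, Mei:3, Nate:1, Nora:5, Priya:3, Zane:2.
The largest is 5 (to Nora), so the eccentricity of Wes is 5.

5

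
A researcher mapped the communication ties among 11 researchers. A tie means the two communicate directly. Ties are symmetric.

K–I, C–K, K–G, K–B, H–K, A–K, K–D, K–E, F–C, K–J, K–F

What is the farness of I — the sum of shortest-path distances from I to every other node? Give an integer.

Distances from I: A:2, B:2, C:2, D:2, E:2, F:2, G:2, H:2, J:2, K:1.
Sum = 2 + 2 + 2 + 2 + 2 + 2 + 2 + 2 + 2 + 1 = 19.

19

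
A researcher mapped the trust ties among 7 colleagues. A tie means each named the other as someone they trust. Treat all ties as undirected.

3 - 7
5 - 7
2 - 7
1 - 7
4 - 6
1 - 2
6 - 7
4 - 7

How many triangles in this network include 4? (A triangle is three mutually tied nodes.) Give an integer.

1

4's neighbors: 6 and 7.
Neighbor pairs that are themselves tied: 4–6–7. Each forms one triangle with 4, for 1 in total.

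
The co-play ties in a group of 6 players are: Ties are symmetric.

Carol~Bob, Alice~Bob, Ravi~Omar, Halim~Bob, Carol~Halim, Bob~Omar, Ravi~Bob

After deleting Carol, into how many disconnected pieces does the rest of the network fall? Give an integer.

Carol's neighbors (Bob and Halim) remain reachable from one another through other ties, so the rest of the network stays in one piece.

1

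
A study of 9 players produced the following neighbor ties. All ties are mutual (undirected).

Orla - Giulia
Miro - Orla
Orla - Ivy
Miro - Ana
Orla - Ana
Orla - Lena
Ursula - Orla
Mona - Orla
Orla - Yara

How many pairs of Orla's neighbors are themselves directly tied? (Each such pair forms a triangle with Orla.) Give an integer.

Orla's neighbors: Ana, Giulia, Ivy, Lena, Miro, Mona, Ursula, and Yara.
Neighbor pairs that are themselves tied: Orla–Ana–Miro. Each forms one triangle with Orla, for 1 in total.

1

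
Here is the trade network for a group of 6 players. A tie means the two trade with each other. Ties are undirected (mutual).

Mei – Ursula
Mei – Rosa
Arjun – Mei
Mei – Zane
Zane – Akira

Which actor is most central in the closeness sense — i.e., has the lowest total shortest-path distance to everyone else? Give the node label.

Farness (sum of distances to all others) for each node — Akira:12, Arjun:10, Mei:6, Rosa:10, Ursula:10, Zane:8.
The smallest farness is 6, for Mei, so Mei has the highest closeness.

Mei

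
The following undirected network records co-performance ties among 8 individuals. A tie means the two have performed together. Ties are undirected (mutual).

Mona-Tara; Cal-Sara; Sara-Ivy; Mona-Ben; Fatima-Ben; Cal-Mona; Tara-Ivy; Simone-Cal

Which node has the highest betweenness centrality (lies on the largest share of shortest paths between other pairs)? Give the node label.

Unnormalized betweenness of each node: Ben:6, Cal:9, Fatima:0, Ivy:1, Mona:12, Sara:2, Simone:0, Tara:3.
Mona has the largest value, 12, making it the main broker — the node through which the most shortest paths run.

Mona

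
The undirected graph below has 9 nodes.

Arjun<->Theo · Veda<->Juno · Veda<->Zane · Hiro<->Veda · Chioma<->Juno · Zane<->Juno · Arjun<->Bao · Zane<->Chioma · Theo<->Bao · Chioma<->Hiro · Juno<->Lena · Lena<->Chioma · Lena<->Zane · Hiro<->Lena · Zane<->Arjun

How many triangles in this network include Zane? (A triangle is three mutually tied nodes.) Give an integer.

Zane's neighbors: Arjun, Chioma, Juno, Lena, and Veda.
Neighbor pairs that are themselves tied: Zane–Chioma–Juno; Zane–Chioma–Lena; Zane–Juno–Lena; Zane–Juno–Veda. Each forms one triangle with Zane, for 4 in total.

4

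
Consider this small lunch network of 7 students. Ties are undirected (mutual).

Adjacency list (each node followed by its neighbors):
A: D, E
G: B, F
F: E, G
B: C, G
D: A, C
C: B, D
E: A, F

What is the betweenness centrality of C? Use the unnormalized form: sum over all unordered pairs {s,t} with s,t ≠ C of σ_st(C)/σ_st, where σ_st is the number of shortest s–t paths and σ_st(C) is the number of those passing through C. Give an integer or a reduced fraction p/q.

Pairs whose geodesics pass through C — D–B: 1; D–G: 1; B–A: 1.
All other pairs contribute 0.
Summing the contributions gives betweenness(C) = 3.

3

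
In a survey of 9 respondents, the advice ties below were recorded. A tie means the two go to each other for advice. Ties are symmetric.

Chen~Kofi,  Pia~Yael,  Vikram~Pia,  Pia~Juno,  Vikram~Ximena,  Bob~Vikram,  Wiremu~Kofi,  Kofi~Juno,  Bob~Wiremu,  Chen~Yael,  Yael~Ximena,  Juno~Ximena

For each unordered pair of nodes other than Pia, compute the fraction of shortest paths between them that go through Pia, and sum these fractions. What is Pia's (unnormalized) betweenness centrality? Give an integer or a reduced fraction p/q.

Pairs whose geodesics pass through Pia — Juno–Yael: 1/2; Juno–Bob: 1/3; Juno–Vikram: 1/2; Yael–Bob: 1/2; Yael–Vikram: 1/2; Chen–Vikram: 1/2; Kofi–Vikram: 1/3.
All other pairs contribute 0.
Summing the contributions gives betweenness(Pia) = 19/6.

19/6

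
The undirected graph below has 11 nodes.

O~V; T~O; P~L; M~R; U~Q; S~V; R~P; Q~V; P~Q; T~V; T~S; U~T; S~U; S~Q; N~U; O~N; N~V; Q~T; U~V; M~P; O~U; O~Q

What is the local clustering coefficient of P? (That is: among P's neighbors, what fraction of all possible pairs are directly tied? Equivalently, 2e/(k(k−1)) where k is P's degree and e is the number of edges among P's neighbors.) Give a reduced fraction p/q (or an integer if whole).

1/6

P's neighbors: L, M, Q, and R (k = 4).
Possible neighbor pairs: C(4,2) = 6. Edges among them: M–R → e = 1.
Clustering(P) = 1/6.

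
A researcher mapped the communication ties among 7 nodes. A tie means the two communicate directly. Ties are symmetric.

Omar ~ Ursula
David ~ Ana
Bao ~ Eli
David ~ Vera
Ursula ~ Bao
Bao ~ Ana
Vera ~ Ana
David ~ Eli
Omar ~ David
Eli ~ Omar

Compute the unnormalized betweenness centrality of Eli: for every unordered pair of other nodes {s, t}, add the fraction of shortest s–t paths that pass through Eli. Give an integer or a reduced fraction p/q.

Pairs whose geodesics pass through Eli — Omar–Bao: 1/2; David–Bao: 1/2.
All other pairs contribute 0.
Summing the contributions gives betweenness(Eli) = 1.

1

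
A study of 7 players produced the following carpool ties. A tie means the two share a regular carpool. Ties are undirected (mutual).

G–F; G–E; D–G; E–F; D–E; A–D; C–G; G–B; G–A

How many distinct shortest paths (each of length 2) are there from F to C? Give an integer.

1

The shortest distance is 2, and the only length-2 path is F–G–C. So there is exactly 1 shortest path.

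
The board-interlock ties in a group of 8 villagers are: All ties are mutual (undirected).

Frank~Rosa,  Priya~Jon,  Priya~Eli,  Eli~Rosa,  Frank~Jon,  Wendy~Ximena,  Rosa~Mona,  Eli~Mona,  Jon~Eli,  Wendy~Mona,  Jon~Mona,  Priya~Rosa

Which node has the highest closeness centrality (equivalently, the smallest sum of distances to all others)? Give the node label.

Farness (sum of distances to all others) for each node — Eli:11, Frank:15, Jon:11, Mona:10, Priya:14, Rosa:11, Wendy:14, Ximena:20.
The smallest farness is 10, for Mona, so Mona has the highest closeness.

Mona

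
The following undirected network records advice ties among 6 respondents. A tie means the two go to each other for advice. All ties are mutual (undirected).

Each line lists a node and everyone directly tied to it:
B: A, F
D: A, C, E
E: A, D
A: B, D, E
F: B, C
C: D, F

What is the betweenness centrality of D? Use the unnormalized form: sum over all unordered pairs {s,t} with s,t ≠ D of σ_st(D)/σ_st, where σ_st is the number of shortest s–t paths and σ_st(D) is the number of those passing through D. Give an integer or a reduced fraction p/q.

Pairs whose geodesics pass through D — E–F: 1/2; E–C: 1; A–C: 1.
All other pairs contribute 0.
Summing the contributions gives betweenness(D) = 5/2.

5/2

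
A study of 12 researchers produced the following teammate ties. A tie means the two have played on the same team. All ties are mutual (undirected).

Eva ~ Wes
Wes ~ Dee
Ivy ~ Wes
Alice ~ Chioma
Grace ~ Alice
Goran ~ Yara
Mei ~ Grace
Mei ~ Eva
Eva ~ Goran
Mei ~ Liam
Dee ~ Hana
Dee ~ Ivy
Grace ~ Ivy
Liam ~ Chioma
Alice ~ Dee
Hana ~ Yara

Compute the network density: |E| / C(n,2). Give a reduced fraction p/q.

There are 16 edges and 12 nodes, so the maximum possible is C(12,2) = 66.
Density = 16/66 = 8/33.

8/33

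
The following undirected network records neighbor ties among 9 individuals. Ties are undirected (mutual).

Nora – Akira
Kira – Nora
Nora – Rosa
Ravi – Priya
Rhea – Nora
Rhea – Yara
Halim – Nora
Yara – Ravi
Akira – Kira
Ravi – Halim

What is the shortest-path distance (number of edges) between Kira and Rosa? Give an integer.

2

One shortest route is Kira – Nora – Rosa, which uses 2 edges, and Kira and Rosa are not directly tied, so nothing shorter exists. So d(Kira,Rosa) = 2.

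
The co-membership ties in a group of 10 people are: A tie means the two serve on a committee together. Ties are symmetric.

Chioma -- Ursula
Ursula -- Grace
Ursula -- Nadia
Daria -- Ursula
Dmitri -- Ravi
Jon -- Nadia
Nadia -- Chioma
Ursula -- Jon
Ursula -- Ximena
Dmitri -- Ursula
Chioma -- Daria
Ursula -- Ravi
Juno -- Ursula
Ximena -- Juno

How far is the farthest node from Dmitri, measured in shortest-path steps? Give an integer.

Distances from Dmitri: Chioma:2, Daria:2, Grace:2, Jon:2, Juno:2, Nadia:2, Ravi:1, Ursula:1, Ximena:2.
The largest is 2 (to Ximena, Jon, Daria, Chioma, Grace, Juno, and Nadia), so the eccentricity of Dmitri is 2.

2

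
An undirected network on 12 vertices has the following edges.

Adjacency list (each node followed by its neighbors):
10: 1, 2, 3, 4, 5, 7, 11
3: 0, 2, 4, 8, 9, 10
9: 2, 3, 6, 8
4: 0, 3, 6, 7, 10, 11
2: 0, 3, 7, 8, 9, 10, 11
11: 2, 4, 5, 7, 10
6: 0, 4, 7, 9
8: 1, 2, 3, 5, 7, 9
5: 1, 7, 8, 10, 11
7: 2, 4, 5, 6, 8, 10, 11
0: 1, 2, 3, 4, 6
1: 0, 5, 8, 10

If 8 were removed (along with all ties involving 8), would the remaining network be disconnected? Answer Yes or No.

No

Even without 8, every remaining node can still reach every other (the residual graph is connected), so 8 is not a cut vertex.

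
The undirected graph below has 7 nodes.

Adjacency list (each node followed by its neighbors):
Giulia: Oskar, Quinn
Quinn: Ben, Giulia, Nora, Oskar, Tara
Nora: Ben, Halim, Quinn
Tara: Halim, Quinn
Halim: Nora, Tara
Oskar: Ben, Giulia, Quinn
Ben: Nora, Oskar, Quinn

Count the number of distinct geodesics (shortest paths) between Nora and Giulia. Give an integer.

The shortest distance is 2, and the only length-2 path is Nora–Quinn–Giulia. So there is exactly 1 shortest path.

1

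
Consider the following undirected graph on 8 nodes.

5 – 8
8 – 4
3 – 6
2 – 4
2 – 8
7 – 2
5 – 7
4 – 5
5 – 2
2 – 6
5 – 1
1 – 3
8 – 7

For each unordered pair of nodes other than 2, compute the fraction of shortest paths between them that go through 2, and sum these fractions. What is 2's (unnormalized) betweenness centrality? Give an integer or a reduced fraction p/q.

Pairs whose geodesics pass through 2 — 4–7: 1/3; 4–6: 1; 4–3: 1/2; 5–6: 1; 8–6: 1; 8–3: 1/2; 7–6: 1; 7–3: 1/2.
All other pairs contribute 0.
Summing the contributions gives betweenness(2) = 35/6.

35/6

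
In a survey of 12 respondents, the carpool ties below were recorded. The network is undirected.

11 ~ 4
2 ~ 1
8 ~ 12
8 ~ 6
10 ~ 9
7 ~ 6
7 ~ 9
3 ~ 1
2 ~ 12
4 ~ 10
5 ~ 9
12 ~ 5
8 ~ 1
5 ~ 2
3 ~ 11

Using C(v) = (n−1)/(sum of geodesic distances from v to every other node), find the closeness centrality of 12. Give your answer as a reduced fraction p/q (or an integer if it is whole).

11/26

Distances from 12: 1:2, 2:1, 3:3, 4:4, 5:1, 6:2, 7:3, 8:1, 9:2, 10:3, 11:4. Sum = 26.
n = 12, so closeness = 11/26.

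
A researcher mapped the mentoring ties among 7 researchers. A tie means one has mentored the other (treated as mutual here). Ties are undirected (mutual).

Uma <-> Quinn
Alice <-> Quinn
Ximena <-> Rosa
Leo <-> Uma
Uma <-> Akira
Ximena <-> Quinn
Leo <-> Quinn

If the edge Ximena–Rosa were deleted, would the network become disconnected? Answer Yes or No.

Without the Ximena–Rosa edge there is no alternate route between Ximena and Rosa, so the network disconnects. It is a bridge.

Yes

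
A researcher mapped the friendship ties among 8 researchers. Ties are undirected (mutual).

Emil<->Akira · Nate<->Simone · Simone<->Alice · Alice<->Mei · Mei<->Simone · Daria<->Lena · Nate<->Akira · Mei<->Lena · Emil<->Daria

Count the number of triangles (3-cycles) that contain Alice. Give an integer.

Alice's neighbors: Mei and Simone.
Neighbor pairs that are themselves tied: Alice–Mei–Simone. Each forms one triangle with Alice, for 1 in total.

1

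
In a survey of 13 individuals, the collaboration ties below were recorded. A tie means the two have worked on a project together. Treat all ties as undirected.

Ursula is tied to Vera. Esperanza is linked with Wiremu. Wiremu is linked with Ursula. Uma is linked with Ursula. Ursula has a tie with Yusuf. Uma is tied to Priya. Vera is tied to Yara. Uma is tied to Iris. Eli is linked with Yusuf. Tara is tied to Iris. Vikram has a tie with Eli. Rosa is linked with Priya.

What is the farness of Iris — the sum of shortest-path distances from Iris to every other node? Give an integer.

Distances from Iris: Eli:4, Esperanza:4, Priya:2, Rosa:3, Tara:1, Uma:1, Ursula:2, Vera:3, Vikram:5, Wiremu:3, Yara:4, Yusuf:3.
Sum = 4 + 4 + 2 + 3 + 1 + 1 + 2 + 3 + 5 + 3 + 4 + 3 = 35.

35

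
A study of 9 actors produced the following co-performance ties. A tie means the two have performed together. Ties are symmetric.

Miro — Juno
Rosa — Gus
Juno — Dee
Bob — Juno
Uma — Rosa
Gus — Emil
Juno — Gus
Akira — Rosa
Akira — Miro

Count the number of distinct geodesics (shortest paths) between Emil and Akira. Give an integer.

The shortest distance is 3, and the only length-3 path is Emil–Gus–Rosa–Akira. So there is exactly 1 shortest path.

1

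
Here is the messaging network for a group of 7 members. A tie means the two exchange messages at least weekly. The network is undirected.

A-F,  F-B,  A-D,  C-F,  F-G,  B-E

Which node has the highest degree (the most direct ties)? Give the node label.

F

Degrees — A:2, B:2, C:1, D:1, E:1, F:4, G:1.
The maximum is 4, attained only by F.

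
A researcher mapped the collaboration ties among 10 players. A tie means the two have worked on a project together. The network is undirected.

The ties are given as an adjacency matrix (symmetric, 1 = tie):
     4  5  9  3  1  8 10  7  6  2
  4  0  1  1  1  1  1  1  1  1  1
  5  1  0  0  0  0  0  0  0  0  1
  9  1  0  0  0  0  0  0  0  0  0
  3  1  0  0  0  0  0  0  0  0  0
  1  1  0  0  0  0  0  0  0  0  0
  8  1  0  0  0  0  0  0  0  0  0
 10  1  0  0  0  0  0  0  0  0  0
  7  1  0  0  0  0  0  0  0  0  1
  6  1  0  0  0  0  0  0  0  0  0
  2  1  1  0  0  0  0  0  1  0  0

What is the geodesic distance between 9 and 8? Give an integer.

2

One shortest route is 9 – 4 – 8, which uses 2 edges, and 9 and 8 are not directly tied, so nothing shorter exists. So d(9,8) = 2.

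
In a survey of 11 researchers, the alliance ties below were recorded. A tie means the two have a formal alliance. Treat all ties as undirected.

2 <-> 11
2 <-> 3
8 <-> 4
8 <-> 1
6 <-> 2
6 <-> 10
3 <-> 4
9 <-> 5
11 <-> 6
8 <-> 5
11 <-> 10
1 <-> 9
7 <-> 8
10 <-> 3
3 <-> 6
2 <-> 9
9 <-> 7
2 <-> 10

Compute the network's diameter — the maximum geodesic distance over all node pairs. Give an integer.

4

Eccentricity of each node (its greatest distance to any other): 1:3, 2:3, 3:3, 4:3, 5:3, 6:3, 7:3, 8:4, 9:3, 10:3, 11:4.
The maximum eccentricity is 4, realized for instance by the pair 11–8 via 11 – 2 – 9 – 1 – 8. So the diameter is 4.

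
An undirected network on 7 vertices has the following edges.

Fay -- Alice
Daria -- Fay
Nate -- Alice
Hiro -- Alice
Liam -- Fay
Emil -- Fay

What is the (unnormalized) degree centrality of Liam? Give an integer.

Liam is directly tied to Fay. That is 1 neighbor, so the degree of Liam is 1.

1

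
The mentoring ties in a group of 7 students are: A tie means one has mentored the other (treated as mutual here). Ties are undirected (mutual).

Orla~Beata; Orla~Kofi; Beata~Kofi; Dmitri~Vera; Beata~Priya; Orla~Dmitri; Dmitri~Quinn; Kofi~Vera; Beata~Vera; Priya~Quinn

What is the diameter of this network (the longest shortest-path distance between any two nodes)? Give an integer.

3

Eccentricity of each node (its greatest distance to any other): Beata:2, Dmitri:2, Kofi:3, Orla:2, Priya:2, Quinn:3, Vera:2.
The maximum eccentricity is 3, realized for instance by the pair Kofi–Quinn via Kofi – Vera – Dmitri – Quinn. So the diameter is 3.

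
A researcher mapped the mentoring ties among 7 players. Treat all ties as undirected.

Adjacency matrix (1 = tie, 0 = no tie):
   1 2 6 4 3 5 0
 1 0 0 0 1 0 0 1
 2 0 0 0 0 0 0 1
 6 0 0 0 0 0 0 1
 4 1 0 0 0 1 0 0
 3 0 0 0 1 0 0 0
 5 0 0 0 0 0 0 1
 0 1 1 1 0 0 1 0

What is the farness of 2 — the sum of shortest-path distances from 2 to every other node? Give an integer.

14

Distances from 2: 0:1, 1:2, 3:4, 4:3, 5:2, 6:2.
Sum = 1 + 2 + 4 + 3 + 2 + 2 = 14.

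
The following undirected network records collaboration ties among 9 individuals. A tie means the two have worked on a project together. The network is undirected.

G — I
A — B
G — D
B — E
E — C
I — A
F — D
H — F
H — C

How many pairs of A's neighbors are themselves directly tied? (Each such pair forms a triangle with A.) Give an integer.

0

A's neighbors are B and I, but none of them are tied to each other, so no triangle contains A.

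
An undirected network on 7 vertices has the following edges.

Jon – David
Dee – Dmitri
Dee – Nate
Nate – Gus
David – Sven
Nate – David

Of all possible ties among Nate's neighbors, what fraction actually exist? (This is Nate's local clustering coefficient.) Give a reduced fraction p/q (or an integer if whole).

0

Nate's neighbors: David, Dee, and Gus (k = 3).
Possible neighbor pairs: C(3,2) = 3. Edges among them: none → e = 0.
Clustering(Nate) = 0/3 = 0.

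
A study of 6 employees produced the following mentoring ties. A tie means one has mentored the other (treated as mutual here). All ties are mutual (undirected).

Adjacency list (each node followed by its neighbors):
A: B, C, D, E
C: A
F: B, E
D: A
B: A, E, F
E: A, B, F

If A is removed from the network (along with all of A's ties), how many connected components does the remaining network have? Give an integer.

3

Without A, the remaining ties split the others into: {D}; {B, E, F}; {C}.
That's 3 separate components.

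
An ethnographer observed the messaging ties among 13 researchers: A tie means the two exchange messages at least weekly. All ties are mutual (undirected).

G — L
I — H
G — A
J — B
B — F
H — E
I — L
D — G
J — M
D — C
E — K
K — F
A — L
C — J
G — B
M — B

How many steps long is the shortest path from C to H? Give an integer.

One shortest route is C – D – G – L – I – H, which uses 5 edges, and at distance 4 from C we only reach {I, K}, which does not include H. So d(C,H) = 5.

5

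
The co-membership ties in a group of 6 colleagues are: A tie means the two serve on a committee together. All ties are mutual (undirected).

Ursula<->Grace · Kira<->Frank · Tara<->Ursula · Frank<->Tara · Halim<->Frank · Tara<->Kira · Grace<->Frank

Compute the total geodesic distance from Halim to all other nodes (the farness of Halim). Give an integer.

Distances from Halim: Frank:1, Grace:2, Kira:2, Tara:2, Ursula:3.
Sum = 1 + 2 + 2 + 2 + 3 = 10.

10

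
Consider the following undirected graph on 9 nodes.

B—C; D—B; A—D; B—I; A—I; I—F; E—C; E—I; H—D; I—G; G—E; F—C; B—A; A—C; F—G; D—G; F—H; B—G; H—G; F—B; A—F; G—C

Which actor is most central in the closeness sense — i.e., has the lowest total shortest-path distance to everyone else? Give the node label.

Farness (sum of distances to all others) for each node — A:11, B:10, C:11, D:12, E:13, F:10, G:9, H:13, I:11.
The smallest farness is 9, for G, so G has the highest closeness.

G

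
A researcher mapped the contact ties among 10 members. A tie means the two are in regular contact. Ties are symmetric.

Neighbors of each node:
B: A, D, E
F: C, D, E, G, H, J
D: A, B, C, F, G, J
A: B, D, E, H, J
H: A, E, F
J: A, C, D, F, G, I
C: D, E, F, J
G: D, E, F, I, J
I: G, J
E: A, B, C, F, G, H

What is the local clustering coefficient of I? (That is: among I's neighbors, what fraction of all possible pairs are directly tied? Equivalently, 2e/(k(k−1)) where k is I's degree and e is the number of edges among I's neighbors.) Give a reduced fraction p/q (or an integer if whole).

I's neighbors: G and J (k = 2).
Possible neighbor pairs: C(2,2) = 1. Edges among them: G–J → e = 1.
Clustering(I) = 1/1.

1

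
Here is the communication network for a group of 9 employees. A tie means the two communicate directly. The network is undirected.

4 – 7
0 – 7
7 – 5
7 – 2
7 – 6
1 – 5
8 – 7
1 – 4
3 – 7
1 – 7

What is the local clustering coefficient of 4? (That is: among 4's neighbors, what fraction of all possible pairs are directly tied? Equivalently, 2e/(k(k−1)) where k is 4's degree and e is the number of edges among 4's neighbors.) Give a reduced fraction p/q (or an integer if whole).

4's neighbors: 1 and 7 (k = 2).
Possible neighbor pairs: C(2,2) = 1. Edges among them: 1–7 → e = 1.
Clustering(4) = 1/1.

1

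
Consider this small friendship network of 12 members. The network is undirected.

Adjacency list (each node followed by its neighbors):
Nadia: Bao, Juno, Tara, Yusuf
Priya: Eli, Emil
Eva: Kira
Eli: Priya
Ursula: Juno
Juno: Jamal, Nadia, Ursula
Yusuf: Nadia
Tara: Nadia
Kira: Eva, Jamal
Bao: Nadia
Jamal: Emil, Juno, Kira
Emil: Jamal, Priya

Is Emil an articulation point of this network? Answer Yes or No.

Removing Emil leaves {Bao, Eva, Jamal, Juno, Kira, Nadia, Tara, Ursula, and Yusuf} with no path to {Eli and Priya}, so the network splits into 2 components. Emil is a cut vertex.

Yes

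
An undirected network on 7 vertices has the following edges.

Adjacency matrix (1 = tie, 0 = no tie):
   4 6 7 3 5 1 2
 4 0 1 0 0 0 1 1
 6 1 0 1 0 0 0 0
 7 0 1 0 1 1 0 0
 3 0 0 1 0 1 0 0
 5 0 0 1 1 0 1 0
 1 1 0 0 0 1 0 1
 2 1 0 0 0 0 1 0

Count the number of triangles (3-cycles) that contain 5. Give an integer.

1

5's neighbors: 1, 3, and 7.
Neighbor pairs that are themselves tied: 5–3–7. Each forms one triangle with 5, for 1 in total.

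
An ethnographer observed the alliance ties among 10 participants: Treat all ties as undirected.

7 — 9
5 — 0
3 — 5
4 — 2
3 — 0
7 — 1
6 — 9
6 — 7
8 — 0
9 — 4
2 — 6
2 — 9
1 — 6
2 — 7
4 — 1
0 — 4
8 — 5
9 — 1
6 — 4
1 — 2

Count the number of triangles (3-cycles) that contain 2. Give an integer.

2's neighbors: 1, 4, 6, 7, and 9.
Neighbor pairs that are themselves tied: 2–1–4; 2–1–6; 2–1–7; 2–1–9; 2–4–6; 2–4–9; 2–6–7; 2–6–9; 2–7–9. Each forms one triangle with 2, for 9 in total.

9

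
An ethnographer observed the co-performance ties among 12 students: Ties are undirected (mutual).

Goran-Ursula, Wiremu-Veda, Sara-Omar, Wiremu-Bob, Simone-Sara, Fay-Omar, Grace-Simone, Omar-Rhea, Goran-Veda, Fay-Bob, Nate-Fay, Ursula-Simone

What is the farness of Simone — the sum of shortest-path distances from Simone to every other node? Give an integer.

28

Distances from Simone: Bob:4, Fay:3, Goran:2, Grace:1, Nate:4, Omar:2, Rhea:3, Sara:1, Ursula:1, Veda:3, Wiremu:4.
Sum = 4 + 3 + 2 + 1 + 4 + 2 + 3 + 1 + 1 + 3 + 4 = 28.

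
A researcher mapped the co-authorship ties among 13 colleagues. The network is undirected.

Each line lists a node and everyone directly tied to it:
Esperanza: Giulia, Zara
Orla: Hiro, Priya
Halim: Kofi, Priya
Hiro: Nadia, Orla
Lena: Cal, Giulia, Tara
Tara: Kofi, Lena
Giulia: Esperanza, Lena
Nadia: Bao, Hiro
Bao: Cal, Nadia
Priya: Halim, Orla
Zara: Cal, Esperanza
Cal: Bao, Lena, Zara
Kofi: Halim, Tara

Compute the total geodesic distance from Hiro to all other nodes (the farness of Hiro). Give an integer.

Distances from Hiro: Bao:2, Cal:3, Esperanza:5, Giulia:5, Halim:3, Kofi:4, Lena:4, Nadia:1, Orla:1, Priya:2, Tara:5, Zara:4.
Sum = 2 + 3 + 5 + 5 + 3 + 4 + 4 + 1 + 1 + 2 + 5 + 4 = 39.

39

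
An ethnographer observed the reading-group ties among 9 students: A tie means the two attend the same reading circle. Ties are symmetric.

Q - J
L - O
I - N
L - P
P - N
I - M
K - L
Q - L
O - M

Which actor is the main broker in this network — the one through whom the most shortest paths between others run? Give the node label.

L

Unnormalized betweenness of each node: I:2, J:0, K:0, L:19, M:7/2, N:7/2, O:13/2, P:13/2, Q:7.
L has the largest value, 19, making it the main broker — the node through which the most shortest paths run.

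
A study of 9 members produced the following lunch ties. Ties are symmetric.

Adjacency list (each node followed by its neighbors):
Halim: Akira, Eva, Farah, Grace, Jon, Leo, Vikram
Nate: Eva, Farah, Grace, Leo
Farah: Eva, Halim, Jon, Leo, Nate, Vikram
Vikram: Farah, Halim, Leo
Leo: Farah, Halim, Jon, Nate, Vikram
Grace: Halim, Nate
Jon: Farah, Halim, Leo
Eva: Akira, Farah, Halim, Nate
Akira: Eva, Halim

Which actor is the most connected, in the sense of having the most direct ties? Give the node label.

Halim

Degrees — Akira:2, Eva:4, Farah:6, Grace:2, Halim:7, Jon:3, Leo:5, Nate:4, Vikram:3.
The maximum is 7, attained only by Halim.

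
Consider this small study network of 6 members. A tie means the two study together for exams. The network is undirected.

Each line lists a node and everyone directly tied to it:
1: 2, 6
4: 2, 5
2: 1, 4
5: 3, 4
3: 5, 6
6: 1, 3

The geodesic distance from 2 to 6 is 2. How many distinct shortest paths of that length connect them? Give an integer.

The shortest distance is 2, and the only length-2 path is 2–1–6. So there is exactly 1 shortest path.

1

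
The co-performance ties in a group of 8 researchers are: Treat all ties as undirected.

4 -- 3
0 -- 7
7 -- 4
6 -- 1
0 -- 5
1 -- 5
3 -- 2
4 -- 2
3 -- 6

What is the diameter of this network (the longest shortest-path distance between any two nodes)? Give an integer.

Eccentricity of each node (its greatest distance to any other): 0:3, 1:3, 2:4, 3:3, 4:3, 5:4, 6:3, 7:3.
The maximum eccentricity is 4, realized for instance by the pair 5–2 via 5 – 1 – 6 – 3 – 2. So the diameter is 4.

4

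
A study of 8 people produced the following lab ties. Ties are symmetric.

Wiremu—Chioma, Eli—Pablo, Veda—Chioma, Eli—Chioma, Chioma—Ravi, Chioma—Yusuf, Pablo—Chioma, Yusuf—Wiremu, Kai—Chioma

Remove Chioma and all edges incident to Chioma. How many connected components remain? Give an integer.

Without Chioma, the remaining ties split the others into: {Eli, Pablo}; {Wiremu, Yusuf}; {Veda}; {Kai}; {Ravi}.
That's 5 separate components.

5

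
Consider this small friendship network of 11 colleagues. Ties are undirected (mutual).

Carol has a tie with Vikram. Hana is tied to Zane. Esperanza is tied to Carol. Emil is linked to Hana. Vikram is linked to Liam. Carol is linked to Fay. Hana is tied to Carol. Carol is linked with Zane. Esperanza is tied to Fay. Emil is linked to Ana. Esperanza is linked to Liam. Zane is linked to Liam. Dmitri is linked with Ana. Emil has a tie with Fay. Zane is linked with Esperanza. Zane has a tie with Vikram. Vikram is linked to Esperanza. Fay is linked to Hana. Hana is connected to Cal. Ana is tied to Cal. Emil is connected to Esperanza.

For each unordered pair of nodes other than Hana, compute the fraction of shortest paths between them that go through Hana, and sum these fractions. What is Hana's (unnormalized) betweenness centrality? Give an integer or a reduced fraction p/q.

49/5

Pairs whose geodesics pass through Hana — Ana–Zane: 2/3; Ana–Carol: 2/4; Cal–Liam: 1; Cal–Esperanza: 4/5; Cal–Zane: 1; Cal–Carol: 1; Cal–Vikram: 2/2; Cal–Fay: 1; Cal–Emil: 1/2; Dmitri–Zane: 2/3; Dmitri–Carol: 2/4; Zane–Fay: 1/3; Zane–Emil: 1/2; Carol–Emil: 1/3.
All other pairs contribute 0.
Summing the contributions gives betweenness(Hana) = 49/5.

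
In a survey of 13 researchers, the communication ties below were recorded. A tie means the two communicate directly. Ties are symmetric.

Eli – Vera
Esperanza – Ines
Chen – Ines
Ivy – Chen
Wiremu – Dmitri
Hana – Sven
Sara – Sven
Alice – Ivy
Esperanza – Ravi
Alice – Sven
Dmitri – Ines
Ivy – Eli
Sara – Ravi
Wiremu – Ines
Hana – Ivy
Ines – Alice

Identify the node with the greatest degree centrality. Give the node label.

Degrees — Alice:3, Chen:2, Dmitri:2, Eli:2, Esperanza:2, Hana:2, Ines:5, Ivy:4, Ravi:2, Sara:2, Sven:3, Vera:1, Wiremu:2.
The maximum is 5, attained only by Ines.

Ines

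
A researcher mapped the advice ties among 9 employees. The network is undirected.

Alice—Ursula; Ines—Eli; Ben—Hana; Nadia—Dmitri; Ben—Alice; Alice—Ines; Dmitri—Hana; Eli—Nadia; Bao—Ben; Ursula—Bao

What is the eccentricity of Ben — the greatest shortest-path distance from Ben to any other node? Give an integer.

3

Distances from Ben: Alice:1, Bao:1, Dmitri:2, Eli:3, Hana:1, Ines:2, Nadia:3, Ursula:2.
The largest is 3 (to Nadia and Eli), so the eccentricity of Ben is 3.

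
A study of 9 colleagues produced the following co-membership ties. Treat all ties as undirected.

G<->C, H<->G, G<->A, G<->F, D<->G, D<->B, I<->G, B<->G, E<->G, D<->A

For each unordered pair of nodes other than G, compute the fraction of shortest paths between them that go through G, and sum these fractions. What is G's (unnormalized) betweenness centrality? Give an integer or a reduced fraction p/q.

51/2

Pairs whose geodesics pass through G — A–B: 1/2; A–I: 1; A–C: 1; A–H: 1; A–E: 1; A–F: 1; B–I: 1; B–C: 1; B–H: 1; B–E: 1; B–F: 1; D–I: 1; D–C: 1; D–H: 1 … (+12 more pairs).
All other pairs contribute 0.
Summing the contributions gives betweenness(G) = 51/2.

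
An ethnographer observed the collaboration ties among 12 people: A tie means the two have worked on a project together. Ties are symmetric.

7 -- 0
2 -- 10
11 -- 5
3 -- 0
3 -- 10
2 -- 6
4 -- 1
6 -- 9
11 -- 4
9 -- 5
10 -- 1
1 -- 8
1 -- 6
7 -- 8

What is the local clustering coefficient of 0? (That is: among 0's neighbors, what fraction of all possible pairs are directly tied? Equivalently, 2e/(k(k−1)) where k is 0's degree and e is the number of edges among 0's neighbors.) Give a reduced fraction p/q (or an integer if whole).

0

0's neighbors: 3 and 7 (k = 2).
Possible neighbor pairs: C(2,2) = 1. Edges among them: none → e = 0.
Clustering(0) = 0/1.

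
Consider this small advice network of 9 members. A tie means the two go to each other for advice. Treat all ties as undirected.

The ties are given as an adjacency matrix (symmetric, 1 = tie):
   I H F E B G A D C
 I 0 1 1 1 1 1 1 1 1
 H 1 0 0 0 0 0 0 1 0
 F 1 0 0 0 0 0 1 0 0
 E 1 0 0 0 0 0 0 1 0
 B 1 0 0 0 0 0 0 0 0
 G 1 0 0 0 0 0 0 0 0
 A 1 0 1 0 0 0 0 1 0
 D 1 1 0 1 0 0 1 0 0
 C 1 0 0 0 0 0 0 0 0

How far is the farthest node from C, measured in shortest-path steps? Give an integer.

Distances from C: A:2, B:2, D:2, E:2, F:2, G:2, H:2, I:1.
The largest is 2 (to H, F, E, B, G, A, and D), so the eccentricity of C is 2.

2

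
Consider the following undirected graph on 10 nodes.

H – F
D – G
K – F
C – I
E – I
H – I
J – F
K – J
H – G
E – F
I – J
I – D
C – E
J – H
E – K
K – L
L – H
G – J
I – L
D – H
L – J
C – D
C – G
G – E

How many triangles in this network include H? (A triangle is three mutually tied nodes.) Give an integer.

7

H's neighbors: D, F, G, I, J, and L.
Neighbor pairs that are themselves tied: H–D–G; H–D–I; H–F–J; H–G–J; H–I–J; H–I–L; H–J–L. Each forms one triangle with H, for 7 in total.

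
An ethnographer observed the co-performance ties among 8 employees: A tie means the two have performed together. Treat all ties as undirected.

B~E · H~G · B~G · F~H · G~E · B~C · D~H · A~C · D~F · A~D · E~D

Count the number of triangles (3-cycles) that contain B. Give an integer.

B's neighbors: C, E, and G.
Neighbor pairs that are themselves tied: B–E–G. Each forms one triangle with B, for 1 in total.

1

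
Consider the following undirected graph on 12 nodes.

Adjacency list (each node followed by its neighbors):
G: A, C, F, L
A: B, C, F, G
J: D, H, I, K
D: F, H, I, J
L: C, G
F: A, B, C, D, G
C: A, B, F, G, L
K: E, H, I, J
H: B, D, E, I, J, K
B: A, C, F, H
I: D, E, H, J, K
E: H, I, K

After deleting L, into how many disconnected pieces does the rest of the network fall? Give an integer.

L's neighbors (C and G) remain reachable from one another through other ties, so the rest of the network stays in one piece.

1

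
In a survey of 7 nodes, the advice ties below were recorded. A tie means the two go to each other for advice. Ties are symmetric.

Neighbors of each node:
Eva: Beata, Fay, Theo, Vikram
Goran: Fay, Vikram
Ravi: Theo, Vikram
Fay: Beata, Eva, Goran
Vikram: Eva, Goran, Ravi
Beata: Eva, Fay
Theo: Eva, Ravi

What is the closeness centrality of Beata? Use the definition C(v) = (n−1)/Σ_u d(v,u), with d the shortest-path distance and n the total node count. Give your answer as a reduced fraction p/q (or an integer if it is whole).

Distances from Beata: Eva:1, Fay:1, Goran:2, Ravi:3, Theo:2, Vikram:2. Sum = 11.
n = 7, so closeness = 6/11.

6/11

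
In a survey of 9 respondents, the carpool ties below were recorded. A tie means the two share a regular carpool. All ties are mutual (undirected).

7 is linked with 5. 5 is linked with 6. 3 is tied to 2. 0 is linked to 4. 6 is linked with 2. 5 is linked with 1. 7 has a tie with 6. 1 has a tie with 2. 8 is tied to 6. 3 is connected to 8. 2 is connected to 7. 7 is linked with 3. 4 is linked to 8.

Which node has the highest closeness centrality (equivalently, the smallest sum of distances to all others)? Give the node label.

Farness (sum of distances to all others) for each node — 0:26, 1:20, 2:15, 3:14, 4:19, 5:16, 6:13, 7:15, 8:14.
The smallest farness is 13, for 6, so 6 has the highest closeness.

6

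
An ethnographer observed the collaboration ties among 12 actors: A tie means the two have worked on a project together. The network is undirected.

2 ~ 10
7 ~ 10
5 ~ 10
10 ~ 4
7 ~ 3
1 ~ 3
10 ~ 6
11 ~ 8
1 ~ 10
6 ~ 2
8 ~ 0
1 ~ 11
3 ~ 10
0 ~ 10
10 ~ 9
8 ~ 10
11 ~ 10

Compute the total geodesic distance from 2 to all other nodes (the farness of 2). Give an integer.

20

Distances from 2: 0:2, 1:2, 3:2, 4:2, 5:2, 6:1, 7:2, 8:2, 9:2, 10:1, 11:2.
Sum = 2 + 2 + 2 + 2 + 2 + 1 + 2 + 2 + 2 + 1 + 2 = 20.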